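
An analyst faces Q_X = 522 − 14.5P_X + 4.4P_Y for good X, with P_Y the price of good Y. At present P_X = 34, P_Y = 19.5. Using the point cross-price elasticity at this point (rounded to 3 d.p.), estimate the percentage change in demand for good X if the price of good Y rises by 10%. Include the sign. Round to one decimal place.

7.5%

At P_X = 34, P_Y = 19.5: Q_X = 114.8.
∂Q_X/∂P_Y = 4.4.
ε = (∂Q_X/∂P_Y)(P_Y/Q_X) = 4.4000 × 19.5/114.8 ≈ 0.747.
%ΔQ_X ≈ ε × %ΔP_Y = 0.747 × (10%) = 7.5%.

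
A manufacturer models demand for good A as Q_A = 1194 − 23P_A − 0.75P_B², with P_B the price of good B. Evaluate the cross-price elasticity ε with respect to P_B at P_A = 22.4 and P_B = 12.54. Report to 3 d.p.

-0.421

At P_A = 22.4 and P_B = 12.54: Q_A = 560.861.
∂Q_A/∂P_B = -1.5P_B = -1.5(12.54) = -18.8100.
ε = (∂Q_A/∂P_B)(P_B/Q_A) = -18.8100 × (12.54/560.861) ≈ -0.421.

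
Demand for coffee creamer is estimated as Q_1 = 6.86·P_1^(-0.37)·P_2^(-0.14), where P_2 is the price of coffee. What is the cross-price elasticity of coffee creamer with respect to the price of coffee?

In a log-linear (constant-elasticity) demand function, the coefficient on the exponent of P_2 is the cross-price elasticity.
ε = -0.14. Negative, so coffee creamer and coffee are complements.

-0.14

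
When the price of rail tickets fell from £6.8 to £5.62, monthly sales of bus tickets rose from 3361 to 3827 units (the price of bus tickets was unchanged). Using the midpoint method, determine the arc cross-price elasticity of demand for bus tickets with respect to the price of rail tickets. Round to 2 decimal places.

ΔQ_A = 3827 − 3361 = 466; ΔP_B = 5.62 − 6.8 = -1.18.
Midpoints: Q̄_A = 3594.0, P̄_B = 6.21.
ε = (ΔQ_A/Q̄_A)/(ΔP_B/P̄_B) = (466/3594.0)/(-1.18/6.21) ≈ -0.68.
ε < 0: bus tickets and rail tickets are complements.

-0.68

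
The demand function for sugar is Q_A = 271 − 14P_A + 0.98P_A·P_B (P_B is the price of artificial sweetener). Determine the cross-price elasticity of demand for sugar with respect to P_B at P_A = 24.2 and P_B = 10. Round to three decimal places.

At P_A = 24.2 and P_B = 10: Q_A = 169.36.
∂Q_A/∂P_B = 0.98P_A = 0.98(24.2) = 23.7160.
ε = (∂Q_A/∂P_B)(P_B/Q_A) = 23.7160 × (10/169.36) ≈ 1.400.

1.400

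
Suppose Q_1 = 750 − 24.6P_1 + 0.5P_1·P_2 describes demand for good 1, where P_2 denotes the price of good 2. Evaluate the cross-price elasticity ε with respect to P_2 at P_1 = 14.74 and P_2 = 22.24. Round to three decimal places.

0.297

At P_1 = 14.74 and P_2 = 22.24: Q_1 = 551.305.
∂Q_1/∂P_2 = 0.5P_1 = 0.5(14.74) = 7.3700.
ε = (∂Q_1/∂P_2)(P_2/Q_1) = 7.3700 × (22.24/551.305) ≈ 0.297.
ε > 0: substitutes.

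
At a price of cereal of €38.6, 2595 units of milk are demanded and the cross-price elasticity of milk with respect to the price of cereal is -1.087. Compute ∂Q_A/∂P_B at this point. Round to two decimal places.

ε = (∂Q_A/∂P_B)·(P_B/Q_A) ⇒ ∂Q_A/∂P_B = ε·Q_A/P_B = -1.087 × 2595/38.6 ≈ -73.08.

-73.08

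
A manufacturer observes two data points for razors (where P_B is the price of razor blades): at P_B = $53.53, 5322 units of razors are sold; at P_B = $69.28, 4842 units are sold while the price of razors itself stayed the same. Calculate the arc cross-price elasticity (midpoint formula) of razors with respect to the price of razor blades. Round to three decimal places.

-0.368

ΔQ_A = 4842 − 5322 = -480; ΔP_B = 69.28 − 53.53 = 15.75.
Midpoints: Q̄_A = 5082.0, P̄_B = 61.41.
ε = (ΔQ_A/Q̄_A)/(ΔP_B/P̄_B) = (-480/5082.0)/(15.75/61.41) ≈ -0.368.
ε < 0: razors and razor blades are complements.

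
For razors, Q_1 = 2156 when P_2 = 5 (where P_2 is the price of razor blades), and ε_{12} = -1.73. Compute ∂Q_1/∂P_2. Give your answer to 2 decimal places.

ε = (∂Q_1/∂P_2)·(P_2/Q_1) ⇒ ∂Q_1/∂P_2 = ε·Q_1/P_2 = -1.73 × 2156/5 ≈ -745.98.

-745.98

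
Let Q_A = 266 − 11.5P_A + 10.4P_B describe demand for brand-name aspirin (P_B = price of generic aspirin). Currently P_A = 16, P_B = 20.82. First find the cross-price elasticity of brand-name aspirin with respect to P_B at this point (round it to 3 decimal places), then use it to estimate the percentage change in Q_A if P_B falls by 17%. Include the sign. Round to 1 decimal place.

At P_A = 16, P_B = 20.82: Q_A = 298.528.
∂Q_A/∂P_B = 10.4.
ε = (∂Q_A/∂P_B)(P_B/Q_A) = 10.4000 × 20.82/298.528 ≈ 0.725.
%ΔQ_A ≈ ε × %ΔP_B = 0.725 × (-17%) = -12.3%.

-12.3%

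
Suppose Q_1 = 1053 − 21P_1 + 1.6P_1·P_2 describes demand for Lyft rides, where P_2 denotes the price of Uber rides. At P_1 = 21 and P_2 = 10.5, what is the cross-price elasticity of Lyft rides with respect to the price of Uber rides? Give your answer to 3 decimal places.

0.366

At P_1 = 21 and P_2 = 10.5: Q_1 = 964.8.
∂Q_1/∂P_2 = 1.6P_1 = 1.6(21) = 33.6000.
ε = (∂Q_1/∂P_2)(P_2/Q_1) = 33.6000 × (10.5/964.8) ≈ 0.366.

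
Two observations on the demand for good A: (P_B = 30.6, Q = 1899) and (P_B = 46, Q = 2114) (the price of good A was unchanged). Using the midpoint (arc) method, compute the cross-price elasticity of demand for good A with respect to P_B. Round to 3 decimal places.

ΔQ_A = 2114 − 1899 = 215; ΔP_B = 46 − 30.6 = 15.4.
Midpoints: Q̄_A = 2006.5, P̄_B = 38.30.
ε = (ΔQ_A/Q̄_A)/(ΔP_B/P̄_B) = (215/2006.5)/(15.4/38.30) ≈ 0.266.

0.266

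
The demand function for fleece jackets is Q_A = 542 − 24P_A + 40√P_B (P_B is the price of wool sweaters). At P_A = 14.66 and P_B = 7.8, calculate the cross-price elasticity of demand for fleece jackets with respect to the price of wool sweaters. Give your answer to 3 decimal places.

0.185

At P_A = 14.66 and P_B = 7.8: Q_A = 301.874.
∂Q_A/∂P_B = 40/(2√P_B) = 40/(2√7.8) = 7.1611.
ε = (∂Q_A/∂P_B)(P_B/Q_A) = 7.1611 × (7.8/301.874) ≈ 0.185.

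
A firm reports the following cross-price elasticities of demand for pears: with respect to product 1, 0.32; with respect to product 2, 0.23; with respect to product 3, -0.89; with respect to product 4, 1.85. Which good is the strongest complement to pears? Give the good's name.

product 3

Complements have ε < 0. The most negative value is -0.89 (product 3).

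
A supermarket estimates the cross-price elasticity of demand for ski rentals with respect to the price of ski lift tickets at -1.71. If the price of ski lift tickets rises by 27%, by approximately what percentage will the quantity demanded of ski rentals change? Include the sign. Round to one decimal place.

%ΔQ ≈ ε × %ΔP of ski lift tickets = -1.71 × (27%) = -46.2%.
Demand for ski rentals falls by about 46.2%.

-46.2%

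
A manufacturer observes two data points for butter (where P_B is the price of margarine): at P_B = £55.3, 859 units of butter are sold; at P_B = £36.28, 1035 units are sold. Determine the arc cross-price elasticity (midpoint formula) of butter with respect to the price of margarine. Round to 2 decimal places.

ΔQ_A = 1035 − 859 = 176; ΔP_B = 36.28 − 55.3 = -19.02.
Midpoints: Q̄_A = 947.0, P̄_B = 45.79.
ε = (ΔQ_A/Q̄_A)/(ΔP_B/P̄_B) = (176/947.0)/(-19.02/45.79) ≈ -0.45.
ε < 0: butter and margarine are complements.

-0.45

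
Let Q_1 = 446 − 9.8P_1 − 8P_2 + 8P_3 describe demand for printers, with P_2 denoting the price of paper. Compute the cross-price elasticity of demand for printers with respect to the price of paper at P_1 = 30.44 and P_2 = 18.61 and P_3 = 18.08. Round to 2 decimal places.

At P_1 = 30.44 and P_2 = 18.61 and P_3 = 18.08: Q_1 = 143.448.
∂Q_1/∂P_2 = -8.
ε = (∂Q_1/∂P_2)(P_2/Q_1) = -8 × (18.61/143.448) ≈ -1.04.

-1.04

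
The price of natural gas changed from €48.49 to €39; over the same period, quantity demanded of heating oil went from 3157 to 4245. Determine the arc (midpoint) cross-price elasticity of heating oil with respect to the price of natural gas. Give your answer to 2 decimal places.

ΔQ_A = 4245 − 3157 = 1088; ΔP_B = 39 − 48.49 = -9.49.
Midpoints: Q̄_A = 3701.0, P̄_B = 43.75.
ε = (ΔQ_A/Q̄_A)/(ΔP_B/P̄_B) = (1088/3701.0)/(-9.49/43.75) ≈ -1.36.
ε < 0: heating oil and natural gas are complements.

-1.36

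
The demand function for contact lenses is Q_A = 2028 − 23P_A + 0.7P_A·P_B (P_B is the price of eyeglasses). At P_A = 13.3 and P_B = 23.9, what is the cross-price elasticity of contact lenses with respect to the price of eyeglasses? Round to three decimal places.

At P_A = 13.3 and P_B = 23.9: Q_A = 1944.609.
∂Q_A/∂P_B = 0.7P_A = 0.7(13.3) = 9.3100.
ε = (∂Q_A/∂P_B)(P_B/Q_A) = 9.3100 × (23.9/1944.609) ≈ 0.114.

0.114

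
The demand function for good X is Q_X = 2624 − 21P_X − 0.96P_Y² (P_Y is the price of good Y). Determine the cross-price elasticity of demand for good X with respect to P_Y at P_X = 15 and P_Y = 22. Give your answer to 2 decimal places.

At P_X = 15 and P_Y = 22: Q_X = 1844.36.
∂Q_X/∂P_Y = -1.92P_Y = -1.92(22) = -42.2400.
ε = (∂Q_X/∂P_Y)(P_Y/Q_X) = -42.2400 × (22/1844.36) ≈ -0.50.
ε < 0: complements.

-0.50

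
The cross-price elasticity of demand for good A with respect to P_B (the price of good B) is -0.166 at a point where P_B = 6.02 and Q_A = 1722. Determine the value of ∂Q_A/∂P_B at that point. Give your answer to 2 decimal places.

ε = (∂Q_A/∂P_B)·(P_B/Q_A) ⇒ ∂Q_A/∂P_B = ε·Q_A/P_B = -0.166 × 1722/6.02 ≈ -47.48.

-47.48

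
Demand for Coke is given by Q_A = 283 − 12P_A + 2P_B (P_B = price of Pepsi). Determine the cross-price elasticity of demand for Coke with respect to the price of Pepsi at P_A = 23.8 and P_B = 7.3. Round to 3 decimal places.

1.217

At P_A = 23.8 and P_B = 7.3: Q_A = 12.
∂Q_A/∂P_B = 2.
ε = (∂Q_A/∂P_B)(P_B/Q_A) = 2 × (7.3/12) ≈ 1.217.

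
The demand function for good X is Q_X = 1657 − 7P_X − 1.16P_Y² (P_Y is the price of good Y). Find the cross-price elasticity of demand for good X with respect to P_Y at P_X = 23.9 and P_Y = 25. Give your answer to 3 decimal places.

At P_X = 23.9 and P_Y = 25: Q_X = 764.7.
∂Q_X/∂P_Y = -2.32P_Y = -2.32(25) = -58.0000.
ε = (∂Q_X/∂P_Y)(P_Y/Q_X) = -58.0000 × (25/764.7) ≈ -1.896.

-1.896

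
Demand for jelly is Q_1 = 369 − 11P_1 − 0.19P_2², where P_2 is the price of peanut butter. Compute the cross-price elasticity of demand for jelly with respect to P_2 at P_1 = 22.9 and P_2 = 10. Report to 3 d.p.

-0.387

At P_1 = 22.9 and P_2 = 10: Q_1 = 98.1.
∂Q_1/∂P_2 = -0.38P_2 = -0.38(10) = -3.8000.
ε = (∂Q_1/∂P_2)(P_2/Q_1) = -3.8000 × (10/98.1) ≈ -0.387.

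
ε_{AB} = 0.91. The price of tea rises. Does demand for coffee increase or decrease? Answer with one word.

increase

ε > 0 and the price of tea rises, so the quantity of coffee moves in the same direction: it increases.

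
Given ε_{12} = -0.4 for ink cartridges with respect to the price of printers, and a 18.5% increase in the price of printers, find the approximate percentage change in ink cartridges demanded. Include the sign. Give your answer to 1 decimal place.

%ΔQ ≈ ε × %ΔP of printers = -0.4 × (18.5%) = -7.4%.

-7.4%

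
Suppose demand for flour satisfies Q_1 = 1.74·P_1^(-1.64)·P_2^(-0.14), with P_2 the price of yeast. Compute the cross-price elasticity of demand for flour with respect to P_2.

-0.14

In a log-linear (constant-elasticity) demand function, the coefficient on the exponent of P_2 is the cross-price elasticity.
ε = -0.14. Negative, so flour and yeast are complements.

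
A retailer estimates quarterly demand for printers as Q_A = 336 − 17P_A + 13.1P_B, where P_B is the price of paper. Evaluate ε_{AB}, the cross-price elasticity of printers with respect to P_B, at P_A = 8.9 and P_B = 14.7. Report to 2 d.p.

At P_A = 8.9 and P_B = 14.7: Q_A = 377.27.
∂Q_A/∂P_B = 13.1.
ε = (∂Q_A/∂P_B)(P_B/Q_A) = 13.1 × (14.7/377.27) ≈ 0.51.

0.51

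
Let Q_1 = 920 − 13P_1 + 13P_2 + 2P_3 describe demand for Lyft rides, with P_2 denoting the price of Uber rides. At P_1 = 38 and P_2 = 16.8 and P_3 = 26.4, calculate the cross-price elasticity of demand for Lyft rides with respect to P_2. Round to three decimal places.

0.313

At P_1 = 38 and P_2 = 16.8 and P_3 = 26.4: Q_1 = 697.2.
∂Q_1/∂P_2 = 13.
ε = (∂Q_1/∂P_2)(P_2/Q_1) = 13 × (16.8/697.2) ≈ 0.313.
Since ε > 0, Lyft rides and Uber rides are substitutes.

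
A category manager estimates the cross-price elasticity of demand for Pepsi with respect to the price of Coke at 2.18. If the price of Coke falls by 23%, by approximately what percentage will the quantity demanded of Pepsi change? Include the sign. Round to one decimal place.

%ΔQ ≈ ε × %ΔP of Coke = 2.18 × (-23%) = -50.1%.

-50.1%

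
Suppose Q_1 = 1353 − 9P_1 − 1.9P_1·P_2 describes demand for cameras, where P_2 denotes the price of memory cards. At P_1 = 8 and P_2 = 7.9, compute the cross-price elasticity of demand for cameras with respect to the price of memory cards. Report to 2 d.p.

At P_1 = 8 and P_2 = 7.9: Q_1 = 1160.92.
∂Q_1/∂P_2 = -1.9P_1 = -1.9(8) = -15.2000.
ε = (∂Q_1/∂P_2)(P_2/Q_1) = -15.2000 × (7.9/1160.92) ≈ -0.10.

-0.10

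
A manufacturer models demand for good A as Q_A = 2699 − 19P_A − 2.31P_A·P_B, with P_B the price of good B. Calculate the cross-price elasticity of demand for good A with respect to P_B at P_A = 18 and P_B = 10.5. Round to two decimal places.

-0.23

At P_A = 18 and P_B = 10.5: Q_A = 1920.41.
∂Q_A/∂P_B = -2.31P_A = -2.31(18) = -41.5800.
ε = (∂Q_A/∂P_B)(P_B/Q_A) = -41.5800 × (10.5/1920.41) ≈ -0.23.
ε < 0: complements.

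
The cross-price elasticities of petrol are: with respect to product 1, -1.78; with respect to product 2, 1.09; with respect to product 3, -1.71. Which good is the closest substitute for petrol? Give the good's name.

Substitutes have ε > 0. Among the positive values, 1.09 (product 2) is largest.

product 2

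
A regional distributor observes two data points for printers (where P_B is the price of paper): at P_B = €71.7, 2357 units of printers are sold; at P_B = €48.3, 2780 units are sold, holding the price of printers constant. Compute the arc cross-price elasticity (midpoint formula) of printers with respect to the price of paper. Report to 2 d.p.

-0.42

ΔQ_A = 2780 − 2357 = 423; ΔP_B = 48.3 − 71.7 = -23.4.
Midpoints: Q̄_A = 2568.5, P̄_B = 60.00.
ε = (ΔQ_A/Q̄_A)/(ΔP_B/P̄_B) = (423/2568.5)/(-23.4/60.00) ≈ -0.42.
ε < 0: printers and paper are complements.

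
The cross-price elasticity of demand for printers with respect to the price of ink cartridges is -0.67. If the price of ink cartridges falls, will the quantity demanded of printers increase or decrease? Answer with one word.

increase

ε < 0 and the price of ink cartridges falls, so the quantity of printers moves in the opposite direction: it increases.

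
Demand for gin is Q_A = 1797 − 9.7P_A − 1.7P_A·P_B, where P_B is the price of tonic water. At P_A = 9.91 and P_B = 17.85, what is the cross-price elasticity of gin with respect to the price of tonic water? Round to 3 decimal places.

At P_A = 9.91 and P_B = 17.85: Q_A = 1400.154.
∂Q_A/∂P_B = -1.7P_A = -1.7(9.91) = -16.8470.
ε = (∂Q_A/∂P_B)(P_B/Q_A) = -16.8470 × (17.85/1400.154) ≈ -0.215.

-0.215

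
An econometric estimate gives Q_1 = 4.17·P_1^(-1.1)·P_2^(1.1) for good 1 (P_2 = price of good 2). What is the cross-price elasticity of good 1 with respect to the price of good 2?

In a log-linear (constant-elasticity) demand function, the coefficient on the exponent of P_2 is the cross-price elasticity.
ε = 1.10. Positive, so good 1 and good 2 are substitutes.

1.10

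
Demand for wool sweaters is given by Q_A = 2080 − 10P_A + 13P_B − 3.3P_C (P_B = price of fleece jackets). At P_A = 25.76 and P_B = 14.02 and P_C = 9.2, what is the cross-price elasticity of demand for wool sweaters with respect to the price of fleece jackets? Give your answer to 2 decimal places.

At P_A = 25.76 and P_B = 14.02 and P_C = 9.2: Q_A = 1974.3.
∂Q_A/∂P_B = 13.
ε = (∂Q_A/∂P_B)(P_B/Q_A) = 13 × (14.02/1974.3) ≈ 0.09.

0.09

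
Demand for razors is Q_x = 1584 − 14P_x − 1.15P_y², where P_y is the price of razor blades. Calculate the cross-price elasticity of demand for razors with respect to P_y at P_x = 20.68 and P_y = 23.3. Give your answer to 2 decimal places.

At P_x = 20.68 and P_y = 23.3: Q_x = 670.157.
∂Q_x/∂P_y = -2.3P_y = -2.3(23.3) = -53.5900.
ε = (∂Q_x/∂P_y)(P_y/Q_x) = -53.5900 × (23.3/670.157) ≈ -1.86.

-1.86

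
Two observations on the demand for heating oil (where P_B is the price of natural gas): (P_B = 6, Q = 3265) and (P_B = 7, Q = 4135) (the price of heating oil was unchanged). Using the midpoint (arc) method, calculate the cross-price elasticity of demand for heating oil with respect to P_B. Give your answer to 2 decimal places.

1.53

ΔQ_A = 4135 − 3265 = 870; ΔP_B = 7 − 6 = 1.
Midpoints: Q̄_A = 3700.0, P̄_B = 6.50.
ε = (ΔQ_A/Q̄_A)/(ΔP_B/P̄_B) = (870/3700.0)/(1/6.50) ≈ 1.53.
ε > 0: heating oil and natural gas are substitutes.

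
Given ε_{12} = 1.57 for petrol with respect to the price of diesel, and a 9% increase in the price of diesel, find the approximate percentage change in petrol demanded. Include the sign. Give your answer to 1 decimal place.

%ΔQ ≈ ε × %ΔP of diesel = 1.57 × (9%) = 14.1%.
Demand for petrol rises by about 14.1%.

14.1%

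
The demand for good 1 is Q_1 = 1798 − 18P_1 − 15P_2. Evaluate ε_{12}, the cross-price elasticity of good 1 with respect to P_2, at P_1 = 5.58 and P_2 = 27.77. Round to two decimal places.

-0.33

At P_1 = 5.58 and P_2 = 27.77: Q_1 = 1281.01.
∂Q_1/∂P_2 = -15.
ε = (∂Q_1/∂P_2)(P_2/Q_1) = -15 × (27.77/1281.01) ≈ -0.33.
Since ε < 0, good 1 and good 2 are complements.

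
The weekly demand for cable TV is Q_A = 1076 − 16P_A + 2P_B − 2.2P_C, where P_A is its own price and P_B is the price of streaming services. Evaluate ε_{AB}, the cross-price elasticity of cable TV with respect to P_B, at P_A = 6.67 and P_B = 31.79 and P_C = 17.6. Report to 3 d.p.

0.064

At P_A = 6.67 and P_B = 31.79 and P_C = 17.6: Q_A = 994.14.
∂Q_A/∂P_B = 2.
ε = (∂Q_A/∂P_B)(P_B/Q_A) = 2 × (31.79/994.14) ≈ 0.064.
Since ε > 0, cable TV and streaming services are substitutes.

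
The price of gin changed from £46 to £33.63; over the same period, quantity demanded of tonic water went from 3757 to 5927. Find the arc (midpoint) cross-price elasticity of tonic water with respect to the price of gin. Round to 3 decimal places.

-1.442

ΔQ_A = 5927 − 3757 = 2170; ΔP_B = 33.63 − 46 = -12.37.
Midpoints: Q̄_A = 4842.0, P̄_B = 39.81.
ε = (ΔQ_A/Q̄_A)/(ΔP_B/P̄_B) = (2170/4842.0)/(-12.37/39.81) ≈ -1.442.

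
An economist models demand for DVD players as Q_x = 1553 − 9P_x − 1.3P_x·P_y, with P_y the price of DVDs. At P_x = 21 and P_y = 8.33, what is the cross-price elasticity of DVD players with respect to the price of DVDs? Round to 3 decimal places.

-0.200

At P_x = 21 and P_y = 8.33: Q_x = 1136.591.
∂Q_x/∂P_y = -1.3P_x = -1.3(21) = -27.3000.
ε = (∂Q_x/∂P_y)(P_y/Q_x) = -27.3000 × (8.33/1136.591) ≈ -0.200.
ε < 0: complements.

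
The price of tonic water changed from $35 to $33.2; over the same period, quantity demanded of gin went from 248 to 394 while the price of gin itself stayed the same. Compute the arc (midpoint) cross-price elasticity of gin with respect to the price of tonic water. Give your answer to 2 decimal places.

ΔQ_A = 394 − 248 = 146; ΔP_B = 33.2 − 35 = -1.8.
Midpoints: Q̄_A = 321.0, P̄_B = 34.10.
ε = (ΔQ_A/Q̄_A)/(ΔP_B/P̄_B) = (146/321.0)/(-1.8/34.10) ≈ -8.62.

-8.62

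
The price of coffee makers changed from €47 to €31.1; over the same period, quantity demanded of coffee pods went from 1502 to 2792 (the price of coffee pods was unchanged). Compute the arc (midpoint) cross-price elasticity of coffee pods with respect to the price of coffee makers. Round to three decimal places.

ΔQ_A = 2792 − 1502 = 1290; ΔP_B = 31.1 − 47 = -15.9.
Midpoints: Q̄_A = 2147.0, P̄_B = 39.05.
ε = (ΔQ_A/Q̄_A)/(ΔP_B/P̄_B) = (1290/2147.0)/(-15.9/39.05) ≈ -1.476.
ε < 0: coffee pods and coffee makers are complements.

-1.476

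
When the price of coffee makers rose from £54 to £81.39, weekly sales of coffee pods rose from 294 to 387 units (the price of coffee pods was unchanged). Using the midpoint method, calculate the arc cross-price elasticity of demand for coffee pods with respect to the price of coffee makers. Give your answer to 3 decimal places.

0.675

ΔQ_A = 387 − 294 = 93; ΔP_B = 81.39 − 54 = 27.39.
Midpoints: Q̄_A = 340.5, P̄_B = 67.69.
ε = (ΔQ_A/Q̄_A)/(ΔP_B/P̄_B) = (93/340.5)/(27.39/67.69) ≈ 0.675.
ε > 0: coffee pods and coffee makers are substitutes.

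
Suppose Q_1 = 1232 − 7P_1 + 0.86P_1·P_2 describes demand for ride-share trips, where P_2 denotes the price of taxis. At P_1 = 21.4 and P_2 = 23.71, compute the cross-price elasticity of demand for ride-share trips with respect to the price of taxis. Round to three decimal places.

0.287

At P_1 = 21.4 and P_2 = 23.71: Q_1 = 1518.559.
∂Q_1/∂P_2 = 0.86P_1 = 0.86(21.4) = 18.4040.
ε = (∂Q_1/∂P_2)(P_2/Q_1) = 18.4040 × (23.71/1518.559) ≈ 0.287.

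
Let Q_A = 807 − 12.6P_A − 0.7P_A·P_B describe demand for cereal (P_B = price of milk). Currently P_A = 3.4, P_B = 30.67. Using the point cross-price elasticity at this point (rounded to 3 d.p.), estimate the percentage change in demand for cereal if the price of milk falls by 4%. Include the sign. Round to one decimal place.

0.4%

At P_A = 3.4, P_B = 30.67: Q_A = 691.165.
∂Q_A/∂P_B = -0.7P_A = -2.3800.
ε = (∂Q_A/∂P_B)(P_B/Q_A) = -2.3800 × 30.67/691.165 ≈ -0.106.
%ΔQ_A ≈ ε × %ΔP_B = -0.106 × (-4%) = 0.4%.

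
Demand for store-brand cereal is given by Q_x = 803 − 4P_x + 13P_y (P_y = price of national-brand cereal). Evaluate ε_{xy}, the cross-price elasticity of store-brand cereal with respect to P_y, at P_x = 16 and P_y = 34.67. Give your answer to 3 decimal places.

At P_x = 16 and P_y = 34.67: Q_x = 1189.71.
∂Q_x/∂P_y = 13.
ε = (∂Q_x/∂P_y)(P_y/Q_x) = 13 × (34.67/1189.71) ≈ 0.379.
Since ε > 0, store-brand cereal and national-brand cereal are substitutes.

0.379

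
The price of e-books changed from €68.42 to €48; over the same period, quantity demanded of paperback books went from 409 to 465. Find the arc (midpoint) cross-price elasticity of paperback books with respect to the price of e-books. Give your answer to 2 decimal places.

-0.37

ΔQ_A = 465 − 409 = 56; ΔP_B = 48 − 68.42 = -20.42.
Midpoints: Q̄_A = 437.0, P̄_B = 58.21.
ε = (ΔQ_A/Q̄_A)/(ΔP_B/P̄_B) = (56/437.0)/(-20.42/58.21) ≈ -0.37.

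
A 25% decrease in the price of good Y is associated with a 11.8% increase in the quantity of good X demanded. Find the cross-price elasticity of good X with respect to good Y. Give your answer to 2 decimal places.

-0.47

ε = (%ΔQ of good X) / (%ΔP of good Y) = (11.8%) / (-25%) ≈ -0.47.
Negative cross-price elasticity: complements.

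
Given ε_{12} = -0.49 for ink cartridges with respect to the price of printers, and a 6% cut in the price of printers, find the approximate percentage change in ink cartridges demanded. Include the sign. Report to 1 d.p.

%ΔQ ≈ ε × %ΔP of printers = -0.49 × (-6%) = 2.9%.
Demand for ink cartridges rises by about 2.9%.

2.9%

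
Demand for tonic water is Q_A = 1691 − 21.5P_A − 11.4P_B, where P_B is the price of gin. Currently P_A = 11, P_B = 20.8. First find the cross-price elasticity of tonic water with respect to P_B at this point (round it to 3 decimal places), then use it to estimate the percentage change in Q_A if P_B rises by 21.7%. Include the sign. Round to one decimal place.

At P_A = 11, P_B = 20.8: Q_A = 1217.38.
∂Q_A/∂P_B = -11.4.
ε = (∂Q_A/∂P_B)(P_B/Q_A) = -11.4000 × 20.8/1217.38 ≈ -0.195.
%ΔQ_A ≈ ε × %ΔP_B = -0.195 × (21.7%) = -4.2%.

-4.2%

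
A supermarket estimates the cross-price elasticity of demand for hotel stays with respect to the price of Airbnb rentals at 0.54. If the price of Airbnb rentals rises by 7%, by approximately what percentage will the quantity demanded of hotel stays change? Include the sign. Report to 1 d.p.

3.8%

%ΔQ ≈ ε × %ΔP of Airbnb rentals = 0.54 × (7%) = 3.8%.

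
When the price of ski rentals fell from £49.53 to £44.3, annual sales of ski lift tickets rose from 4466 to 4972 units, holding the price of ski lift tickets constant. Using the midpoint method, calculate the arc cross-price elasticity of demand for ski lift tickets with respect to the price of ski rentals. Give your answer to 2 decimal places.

-0.96

ΔQ_A = 4972 − 4466 = 506; ΔP_B = 44.3 − 49.53 = -5.23.
Midpoints: Q̄_A = 4719.0, P̄_B = 46.91.
ε = (ΔQ_A/Q̄_A)/(ΔP_B/P̄_B) = (506/4719.0)/(-5.23/46.91) ≈ -0.96.
ε < 0: ski lift tickets and ski rentals are complements.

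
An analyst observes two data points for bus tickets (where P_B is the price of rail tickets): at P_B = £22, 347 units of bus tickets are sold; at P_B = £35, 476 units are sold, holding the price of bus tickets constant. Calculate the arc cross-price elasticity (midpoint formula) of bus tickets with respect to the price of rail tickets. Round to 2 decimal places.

ΔQ_A = 476 − 347 = 129; ΔP_B = 35 − 22 = 13.
Midpoints: Q̄_A = 411.5, P̄_B = 28.50.
ε = (ΔQ_A/Q̄_A)/(ΔP_B/P̄_B) = (129/411.5)/(13/28.50) ≈ 0.69.
ε > 0: bus tickets and rail tickets are substitutes.

0.69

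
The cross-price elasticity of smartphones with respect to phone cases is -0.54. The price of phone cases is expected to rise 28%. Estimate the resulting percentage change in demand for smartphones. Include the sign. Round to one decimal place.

%ΔQ ≈ ε × %ΔP of phone cases = -0.54 × (28%) = -15.1%.

-15.1%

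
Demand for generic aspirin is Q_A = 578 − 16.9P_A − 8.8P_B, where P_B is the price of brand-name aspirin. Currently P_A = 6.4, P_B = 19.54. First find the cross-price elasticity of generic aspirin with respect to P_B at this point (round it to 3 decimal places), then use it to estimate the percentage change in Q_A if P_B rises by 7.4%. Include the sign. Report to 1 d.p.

-4.3%

At P_A = 6.4, P_B = 19.54: Q_A = 297.888.
∂Q_A/∂P_B = -8.8.
ε = (∂Q_A/∂P_B)(P_B/Q_A) = -8.8000 × 19.54/297.888 ≈ -0.577.
%ΔQ_A ≈ ε × %ΔP_B = -0.577 × (7.4%) = -4.3%.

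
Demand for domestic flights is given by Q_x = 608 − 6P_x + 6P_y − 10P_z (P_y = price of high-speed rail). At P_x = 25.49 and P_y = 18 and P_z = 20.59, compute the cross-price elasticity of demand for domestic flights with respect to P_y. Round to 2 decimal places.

0.30

At P_x = 25.49 and P_y = 18 and P_z = 20.59: Q_x = 357.16.
∂Q_x/∂P_y = 6.
ε = (∂Q_x/∂P_y)(P_y/Q_x) = 6 × (18/357.16) ≈ 0.30.
Since ε > 0, domestic flights and high-speed rail are substitutes.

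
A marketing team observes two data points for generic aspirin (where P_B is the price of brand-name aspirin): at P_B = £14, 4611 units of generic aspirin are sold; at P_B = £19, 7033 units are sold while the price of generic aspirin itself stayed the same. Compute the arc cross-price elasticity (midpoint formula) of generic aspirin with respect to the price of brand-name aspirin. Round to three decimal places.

ΔQ_A = 7033 − 4611 = 2422; ΔP_B = 19 − 14 = 5.
Midpoints: Q̄_A = 5822.0, P̄_B = 16.50.
ε = (ΔQ_A/Q̄_A)/(ΔP_B/P̄_B) = (2422/5822.0)/(5/16.50) ≈ 1.373.
ε > 0: generic aspirin and brand-name aspirin are substitutes.

1.373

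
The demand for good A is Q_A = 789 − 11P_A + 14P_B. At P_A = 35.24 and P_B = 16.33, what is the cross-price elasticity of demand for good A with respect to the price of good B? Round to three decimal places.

At P_A = 35.24 and P_B = 16.33: Q_A = 629.98.
∂Q_A/∂P_B = 14.
ε = (∂Q_A/∂P_B)(P_B/Q_A) = 14 × (16.33/629.98) ≈ 0.363.
Since ε > 0, good A and good B are substitutes.

0.363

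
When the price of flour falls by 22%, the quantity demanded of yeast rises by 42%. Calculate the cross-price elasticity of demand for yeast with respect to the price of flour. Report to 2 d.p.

-1.91

ε = (%ΔQ of yeast) / (%ΔP of flour) = (42%) / (-22%) ≈ -1.91.
Negative cross-price elasticity: complements.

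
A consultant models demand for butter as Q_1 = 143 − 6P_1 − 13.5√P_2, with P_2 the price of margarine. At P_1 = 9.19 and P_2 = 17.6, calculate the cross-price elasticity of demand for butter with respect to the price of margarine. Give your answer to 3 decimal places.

-0.907

At P_1 = 9.19 and P_2 = 17.6: Q_1 = 31.224.
∂Q_1/∂P_2 = -13.5/(2√P_2) = -13.5/(2√17.6) = -1.6090.
ε = (∂Q_1/∂P_2)(P_2/Q_1) = -1.6090 × (17.6/31.224) ≈ -0.907.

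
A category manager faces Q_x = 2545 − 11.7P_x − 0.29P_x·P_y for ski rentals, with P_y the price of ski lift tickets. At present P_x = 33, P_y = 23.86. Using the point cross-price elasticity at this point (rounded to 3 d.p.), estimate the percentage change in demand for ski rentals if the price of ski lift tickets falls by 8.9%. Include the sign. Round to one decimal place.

1.1%

At P_x = 33, P_y = 23.86: Q_x = 1930.560.
∂Q_x/∂P_y = -0.29P_x = -9.5700.
ε = (∂Q_x/∂P_y)(P_y/Q_x) = -9.5700 × 23.86/1930.560 ≈ -0.118.
%ΔQ_x ≈ ε × %ΔP_y = -0.118 × (-8.9%) = 1.1%.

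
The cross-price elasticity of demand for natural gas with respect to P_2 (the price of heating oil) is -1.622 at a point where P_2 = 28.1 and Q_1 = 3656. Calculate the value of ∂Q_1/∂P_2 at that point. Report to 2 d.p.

-211.03

ε = (∂Q_1/∂P_2)·(P_2/Q_1) ⇒ ∂Q_1/∂P_2 = ε·Q_1/P_2 = -1.622 × 3656/28.1 ≈ -211.03.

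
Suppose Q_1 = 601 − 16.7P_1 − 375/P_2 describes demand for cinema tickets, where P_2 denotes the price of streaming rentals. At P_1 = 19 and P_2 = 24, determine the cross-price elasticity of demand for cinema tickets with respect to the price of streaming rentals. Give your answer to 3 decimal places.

0.058

At P_1 = 19 and P_2 = 24: Q_1 = 268.075.
∂Q_1/∂P_2 = 375/P_2² = 0.6510.
ε = (∂Q_1/∂P_2)(P_2/Q_1) = 0.6510 × (24/268.075) ≈ 0.058.
ε > 0: substitutes.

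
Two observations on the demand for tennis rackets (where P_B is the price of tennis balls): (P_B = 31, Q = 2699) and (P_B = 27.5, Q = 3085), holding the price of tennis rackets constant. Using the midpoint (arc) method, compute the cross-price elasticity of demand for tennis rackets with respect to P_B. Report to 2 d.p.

ΔQ_A = 3085 − 2699 = 386; ΔP_B = 27.5 − 31 = -3.5.
Midpoints: Q̄_A = 2892.0, P̄_B = 29.25.
ε = (ΔQ_A/Q̄_A)/(ΔP_B/P̄_B) = (386/2892.0)/(-3.5/29.25) ≈ -1.12.
ε < 0: tennis rackets and tennis balls are complements.

-1.12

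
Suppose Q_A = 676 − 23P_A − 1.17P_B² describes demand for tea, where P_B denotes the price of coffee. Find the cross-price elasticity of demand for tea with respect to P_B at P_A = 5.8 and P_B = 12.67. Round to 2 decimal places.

-1.06

At P_A = 5.8 and P_B = 12.67: Q_A = 354.781.
∂Q_A/∂P_B = -2.34P_B = -2.34(12.67) = -29.6478.
ε = (∂Q_A/∂P_B)(P_B/Q_A) = -29.6478 × (12.67/354.781) ≈ -1.06.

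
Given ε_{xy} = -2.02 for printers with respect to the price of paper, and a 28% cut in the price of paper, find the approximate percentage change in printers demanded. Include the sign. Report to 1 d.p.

%ΔQ ≈ ε × %ΔP of paper = -2.02 × (-28%) = 56.6%.
Demand for printers rises by about 56.6%.

56.6%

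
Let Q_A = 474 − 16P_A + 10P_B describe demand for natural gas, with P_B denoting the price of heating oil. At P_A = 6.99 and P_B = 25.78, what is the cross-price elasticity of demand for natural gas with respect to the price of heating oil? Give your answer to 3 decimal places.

0.416

At P_A = 6.99 and P_B = 25.78: Q_A = 619.96.
∂Q_A/∂P_B = 10.
ε = (∂Q_A/∂P_B)(P_B/Q_A) = 10 × (25.78/619.96) ≈ 0.416.
Since ε > 0, natural gas and heating oil are substitutes.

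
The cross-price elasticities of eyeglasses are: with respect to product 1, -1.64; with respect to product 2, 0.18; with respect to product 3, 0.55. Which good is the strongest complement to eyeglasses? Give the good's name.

Complements have ε < 0. The most negative value is -1.64 (product 1).

product 1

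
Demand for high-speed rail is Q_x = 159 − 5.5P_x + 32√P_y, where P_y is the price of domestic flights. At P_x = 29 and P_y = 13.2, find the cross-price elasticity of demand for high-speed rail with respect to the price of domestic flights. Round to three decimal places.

At P_x = 29 and P_y = 13.2: Q_x = 115.762.
∂Q_x/∂P_y = 32/(2√P_y) = 32/(2√13.2) = 4.4039.
ε = (∂Q_x/∂P_y)(P_y/Q_x) = 4.4039 × (13.2/115.762) ≈ 0.502.

0.502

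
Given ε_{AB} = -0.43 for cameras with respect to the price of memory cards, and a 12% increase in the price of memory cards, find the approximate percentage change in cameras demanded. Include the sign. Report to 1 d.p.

-5.2%

%ΔQ ≈ ε × %ΔP of memory cards = -0.43 × (12%) = -5.2%.
Demand for cameras falls by about 5.2%.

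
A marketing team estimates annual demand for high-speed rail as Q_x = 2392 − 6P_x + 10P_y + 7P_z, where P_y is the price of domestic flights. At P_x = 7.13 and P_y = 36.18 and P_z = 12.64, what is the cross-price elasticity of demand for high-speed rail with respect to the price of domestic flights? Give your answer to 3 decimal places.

0.129

At P_x = 7.13 and P_y = 36.18 and P_z = 12.64: Q_x = 2799.5.
∂Q_x/∂P_y = 10.
ε = (∂Q_x/∂P_y)(P_y/Q_x) = 10 × (36.18/2799.5) ≈ 0.129.
Since ε > 0, high-speed rail and domestic flights are substitutes.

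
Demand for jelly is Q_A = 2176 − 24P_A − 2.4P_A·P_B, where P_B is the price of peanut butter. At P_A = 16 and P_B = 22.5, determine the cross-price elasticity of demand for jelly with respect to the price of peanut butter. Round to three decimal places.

At P_A = 16 and P_B = 22.5: Q_A = 928.
∂Q_A/∂P_B = -2.4P_A = -2.4(16) = -38.4000.
ε = (∂Q_A/∂P_B)(P_B/Q_A) = -38.4000 × (22.5/928) ≈ -0.931.
ε < 0: complements.

-0.931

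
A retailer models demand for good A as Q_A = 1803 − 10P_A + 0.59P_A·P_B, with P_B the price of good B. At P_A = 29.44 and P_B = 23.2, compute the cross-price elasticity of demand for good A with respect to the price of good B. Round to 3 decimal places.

0.211

At P_A = 29.44 and P_B = 23.2: Q_A = 1911.575.
∂Q_A/∂P_B = 0.59P_A = 0.59(29.44) = 17.3696.
ε = (∂Q_A/∂P_B)(P_B/Q_A) = 17.3696 × (23.2/1911.575) ≈ 0.211.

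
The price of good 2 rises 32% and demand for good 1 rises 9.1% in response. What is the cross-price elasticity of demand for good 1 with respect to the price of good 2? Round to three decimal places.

0.284

ε = (%ΔQ of good 1) / (%ΔP of good 2) = (9.1%) / (32%) ≈ 0.284.
Positive cross-price elasticity: substitutes.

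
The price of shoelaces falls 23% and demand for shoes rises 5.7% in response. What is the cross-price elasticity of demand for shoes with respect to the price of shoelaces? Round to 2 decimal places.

ε = (%ΔQ of shoes) / (%ΔP of shoelaces) = (5.7%) / (-23%) ≈ -0.25.
Negative cross-price elasticity: complements.

-0.25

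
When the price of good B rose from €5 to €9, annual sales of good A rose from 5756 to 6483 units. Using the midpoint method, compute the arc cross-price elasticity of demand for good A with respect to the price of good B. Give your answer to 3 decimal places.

ΔQ_A = 6483 − 5756 = 727; ΔP_B = 9 − 5 = 4.
Midpoints: Q̄_A = 6119.5, P̄_B = 7.00.
ε = (ΔQ_A/Q̄_A)/(ΔP_B/P̄_B) = (727/6119.5)/(4/7.00) ≈ 0.208.

0.208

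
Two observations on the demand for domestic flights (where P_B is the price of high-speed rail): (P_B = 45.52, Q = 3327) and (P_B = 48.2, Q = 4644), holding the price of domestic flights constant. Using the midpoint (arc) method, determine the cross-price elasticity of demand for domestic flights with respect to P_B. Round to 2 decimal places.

5.78

ΔQ_A = 4644 − 3327 = 1317; ΔP_B = 48.2 − 45.52 = 2.68.
Midpoints: Q̄_A = 3985.5, P̄_B = 46.86.
ε = (ΔQ_A/Q̄_A)/(ΔP_B/P̄_B) = (1317/3985.5)/(2.68/46.86) ≈ 5.78.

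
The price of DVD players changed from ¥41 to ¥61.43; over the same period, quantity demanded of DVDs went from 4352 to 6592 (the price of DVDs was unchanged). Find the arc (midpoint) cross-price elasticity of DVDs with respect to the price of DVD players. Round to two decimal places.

1.03

ΔQ_A = 6592 − 4352 = 2240; ΔP_B = 61.43 − 41 = 20.43.
Midpoints: Q̄_A = 5472.0, P̄_B = 51.22.
ε = (ΔQ_A/Q̄_A)/(ΔP_B/P̄_B) = (2240/5472.0)/(20.43/51.22) ≈ 1.03.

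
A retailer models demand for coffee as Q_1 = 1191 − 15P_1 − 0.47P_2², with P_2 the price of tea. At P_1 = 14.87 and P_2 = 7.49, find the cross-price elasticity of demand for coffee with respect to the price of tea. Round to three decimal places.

At P_1 = 14.87 and P_2 = 7.49: Q_1 = 941.583.
∂Q_1/∂P_2 = -0.94P_2 = -0.94(7.49) = -7.0406.
ε = (∂Q_1/∂P_2)(P_2/Q_1) = -7.0406 × (7.49/941.583) ≈ -0.056.
ε < 0: complements.

-0.056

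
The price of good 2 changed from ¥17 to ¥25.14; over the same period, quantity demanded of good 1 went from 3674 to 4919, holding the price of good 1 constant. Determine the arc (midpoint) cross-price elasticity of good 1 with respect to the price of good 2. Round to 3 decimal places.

0.750

ΔQ_1 = 4919 − 3674 = 1245; ΔP_2 = 25.14 − 17 = 8.14.
Midpoints: Q̄_1 = 4296.5, P̄_2 = 21.07.
ε = (ΔQ_1/Q̄_1)/(ΔP_2/P̄_2) = (1245/4296.5)/(8.14/21.07) ≈ 0.750.
ε > 0: good 1 and good 2 are substitutes.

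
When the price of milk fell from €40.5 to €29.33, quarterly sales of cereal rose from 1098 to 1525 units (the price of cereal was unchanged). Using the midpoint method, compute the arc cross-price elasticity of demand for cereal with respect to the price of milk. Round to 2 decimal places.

-1.02

ΔQ_A = 1525 − 1098 = 427; ΔP_B = 29.33 − 40.5 = -11.17.
Midpoints: Q̄_A = 1311.5, P̄_B = 34.91.
ε = (ΔQ_A/Q̄_A)/(ΔP_B/P̄_B) = (427/1311.5)/(-11.17/34.91) ≈ -1.02.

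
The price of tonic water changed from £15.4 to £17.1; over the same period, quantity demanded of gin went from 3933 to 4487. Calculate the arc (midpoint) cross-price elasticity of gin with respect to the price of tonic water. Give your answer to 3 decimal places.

ΔQ_A = 4487 − 3933 = 554; ΔP_B = 17.1 − 15.4 = 1.7.
Midpoints: Q̄_A = 4210.0, P̄_B = 16.25.
ε = (ΔQ_A/Q̄_A)/(ΔP_B/P̄_B) = (554/4210.0)/(1.7/16.25) ≈ 1.258.
ε > 0: gin and tonic water are substitutes.

1.258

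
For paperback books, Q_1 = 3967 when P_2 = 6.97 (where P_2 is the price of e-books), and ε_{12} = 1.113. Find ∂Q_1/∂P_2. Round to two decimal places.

633.47

ε = (∂Q_1/∂P_2)·(P_2/Q_1) ⇒ ∂Q_1/∂P_2 = ε·Q_1/P_2 = 1.113 × 3967/6.97 ≈ 633.47.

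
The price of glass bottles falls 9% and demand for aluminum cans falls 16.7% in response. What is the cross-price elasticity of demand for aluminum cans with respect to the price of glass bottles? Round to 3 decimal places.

ε = (%ΔQ of aluminum cans) / (%ΔP of glass bottles) = (-16.7%) / (-9%) ≈ 1.856.
Positive cross-price elasticity: substitutes.

1.856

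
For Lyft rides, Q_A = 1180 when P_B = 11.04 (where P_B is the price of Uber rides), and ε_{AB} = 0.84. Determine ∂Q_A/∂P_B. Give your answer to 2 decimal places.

ε = (∂Q_A/∂P_B)·(P_B/Q_A) ⇒ ∂Q_A/∂P_B = ε·Q_A/P_B = 0.84 × 1180/11.04 ≈ 89.78.

89.78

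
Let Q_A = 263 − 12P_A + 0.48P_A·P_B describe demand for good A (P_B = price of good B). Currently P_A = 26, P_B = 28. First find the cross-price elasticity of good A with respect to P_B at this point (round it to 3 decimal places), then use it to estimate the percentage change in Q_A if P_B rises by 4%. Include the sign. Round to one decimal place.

4.7%

At P_A = 26, P_B = 28: Q_A = 300.44.
∂Q_A/∂P_B = 0.48P_A = 12.4800.
ε = (∂Q_A/∂P_B)(P_B/Q_A) = 12.4800 × 28/300.44 ≈ 1.163.
%ΔQ_A ≈ ε × %ΔP_B = 1.163 × (4%) = 4.7%.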